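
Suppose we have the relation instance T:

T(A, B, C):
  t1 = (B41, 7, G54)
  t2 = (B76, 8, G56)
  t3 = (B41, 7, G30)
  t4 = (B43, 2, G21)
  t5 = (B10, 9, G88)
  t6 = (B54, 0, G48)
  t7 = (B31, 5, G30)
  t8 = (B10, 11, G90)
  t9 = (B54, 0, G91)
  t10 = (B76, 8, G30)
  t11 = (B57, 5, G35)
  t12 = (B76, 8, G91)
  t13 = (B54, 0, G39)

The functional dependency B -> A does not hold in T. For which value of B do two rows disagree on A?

B=7: rows 1, 3 → A = B41, B41 ✓
B=8: rows 2, 10, 12 → A = B76, B76, B76 ✓
B=2: row 4 → A = B43 ✓
B=9: row 5 → A = B10 ✓
B=0: rows 6, 9, 13 → A = B54, B54, B54 ✓
B=5: rows 7, 11 → A takes values {B31, B57} — violation
B=11: row 8 → A = B10 ✓
The only B value with inconsistent A is B=5.

5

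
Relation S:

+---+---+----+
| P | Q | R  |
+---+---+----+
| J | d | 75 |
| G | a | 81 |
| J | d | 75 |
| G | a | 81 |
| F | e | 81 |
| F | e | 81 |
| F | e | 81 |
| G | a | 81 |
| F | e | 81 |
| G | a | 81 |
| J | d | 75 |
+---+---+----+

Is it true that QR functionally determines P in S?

(Q=d, R=75): 3 rows → P = J, J, J ✓
(Q=a, R=81): 4 rows → P = G, G, G, G ✓
(Q=e, R=81): 4 rows → P = F, F, F, F ✓
Every QR value is associated with a single P value, so QR -> P holds.

Yes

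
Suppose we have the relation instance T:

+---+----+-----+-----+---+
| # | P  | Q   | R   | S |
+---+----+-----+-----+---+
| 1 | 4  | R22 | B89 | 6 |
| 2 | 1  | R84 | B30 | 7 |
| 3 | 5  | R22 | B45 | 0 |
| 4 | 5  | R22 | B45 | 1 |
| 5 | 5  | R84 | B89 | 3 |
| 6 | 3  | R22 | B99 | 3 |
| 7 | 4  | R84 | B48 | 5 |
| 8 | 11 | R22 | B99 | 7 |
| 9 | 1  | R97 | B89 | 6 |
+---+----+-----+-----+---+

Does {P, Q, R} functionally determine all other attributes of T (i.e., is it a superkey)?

Rows 3 and 4 have the same {P, Q, R} value (P=5, Q=R22, R=B45) but are distinct tuples, so {P, Q, R} does not determine every attribute — not a superkey.

No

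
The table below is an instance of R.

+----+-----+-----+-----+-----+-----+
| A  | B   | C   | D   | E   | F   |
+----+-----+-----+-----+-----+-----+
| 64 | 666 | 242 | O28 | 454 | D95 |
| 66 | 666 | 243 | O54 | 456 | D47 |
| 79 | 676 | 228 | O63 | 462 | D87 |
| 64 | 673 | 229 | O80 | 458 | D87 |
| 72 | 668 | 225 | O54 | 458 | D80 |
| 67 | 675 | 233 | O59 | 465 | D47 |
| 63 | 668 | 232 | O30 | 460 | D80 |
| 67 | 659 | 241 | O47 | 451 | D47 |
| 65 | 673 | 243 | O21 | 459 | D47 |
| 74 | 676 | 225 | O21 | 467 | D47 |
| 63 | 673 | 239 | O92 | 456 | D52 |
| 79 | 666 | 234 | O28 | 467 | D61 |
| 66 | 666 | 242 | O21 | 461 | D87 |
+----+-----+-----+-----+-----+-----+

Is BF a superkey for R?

Two distinct rows share (B=668, F=D80), so BF does not determine every attribute — not a superkey.

No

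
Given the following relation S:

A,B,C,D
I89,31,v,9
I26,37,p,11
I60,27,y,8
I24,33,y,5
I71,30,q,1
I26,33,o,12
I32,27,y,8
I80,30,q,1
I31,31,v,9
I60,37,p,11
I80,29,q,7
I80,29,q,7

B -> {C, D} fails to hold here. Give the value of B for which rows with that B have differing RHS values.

33

B=31: 2 rows → {C,D} = (v, 9), (v, 9) ✓
B=37: 2 rows → {C,D} = (p, 11), (p, 11) ✓
B=27: 2 rows → {C,D} = (y, 8), (y, 8) ✓
B=33: 2 rows → {C,D} takes values {(y, 5), (o, 12)} — violation
B=30: 2 rows → {C,D} = (q, 1), (q, 1) ✓
B=29: 2 rows → {C,D} = (q, 7), (q, 7) ✓
The only B value with inconsistent RHS is B=33.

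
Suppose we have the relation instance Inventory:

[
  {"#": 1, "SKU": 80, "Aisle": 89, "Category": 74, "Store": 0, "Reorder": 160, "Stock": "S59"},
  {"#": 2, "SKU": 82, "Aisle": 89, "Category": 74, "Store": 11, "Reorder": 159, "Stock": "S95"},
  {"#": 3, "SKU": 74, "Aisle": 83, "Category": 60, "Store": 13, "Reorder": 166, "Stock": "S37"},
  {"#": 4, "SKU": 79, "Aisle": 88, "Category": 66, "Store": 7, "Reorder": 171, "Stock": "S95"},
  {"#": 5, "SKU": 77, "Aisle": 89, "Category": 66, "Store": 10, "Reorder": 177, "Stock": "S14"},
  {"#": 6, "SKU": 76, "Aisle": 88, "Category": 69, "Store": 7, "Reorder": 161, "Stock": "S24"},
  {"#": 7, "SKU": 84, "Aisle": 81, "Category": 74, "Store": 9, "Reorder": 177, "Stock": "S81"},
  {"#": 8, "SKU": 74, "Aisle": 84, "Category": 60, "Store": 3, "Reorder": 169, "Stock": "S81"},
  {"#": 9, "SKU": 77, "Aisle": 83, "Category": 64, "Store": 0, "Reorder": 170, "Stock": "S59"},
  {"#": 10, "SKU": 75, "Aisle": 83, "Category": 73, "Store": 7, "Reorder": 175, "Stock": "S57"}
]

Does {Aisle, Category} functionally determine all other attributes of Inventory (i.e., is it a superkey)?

Rows 1 and 2 have the same {Aisle, Category} value (Aisle=89, Category=74) but are distinct tuples, so {Aisle, Category} does not determine every attribute — not a superkey.

No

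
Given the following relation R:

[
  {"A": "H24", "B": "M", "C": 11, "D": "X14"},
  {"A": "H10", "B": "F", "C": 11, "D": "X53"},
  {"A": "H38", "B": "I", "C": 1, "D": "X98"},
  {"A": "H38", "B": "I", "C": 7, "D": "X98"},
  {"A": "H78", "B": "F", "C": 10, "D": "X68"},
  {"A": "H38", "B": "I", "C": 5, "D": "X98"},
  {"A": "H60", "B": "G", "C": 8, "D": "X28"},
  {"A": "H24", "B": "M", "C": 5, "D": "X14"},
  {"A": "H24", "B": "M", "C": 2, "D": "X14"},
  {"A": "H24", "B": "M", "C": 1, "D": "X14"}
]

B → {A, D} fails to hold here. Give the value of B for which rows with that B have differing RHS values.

B=M: 4 rows → {A,D} = (H24, X14), (H24, X14), (H24, X14), (H24, X14) ✓
B=F: 2 rows → {A,D} takes values {(H10, X53), (H78, X68)} — violation
B=I: 3 rows → {A,D} = (H38, X98), (H38, X98), (H38, X98) ✓
B=G: 1 row → {A,D} = (H60, X28) ✓
The only B value with inconsistent RHS is B=F.

F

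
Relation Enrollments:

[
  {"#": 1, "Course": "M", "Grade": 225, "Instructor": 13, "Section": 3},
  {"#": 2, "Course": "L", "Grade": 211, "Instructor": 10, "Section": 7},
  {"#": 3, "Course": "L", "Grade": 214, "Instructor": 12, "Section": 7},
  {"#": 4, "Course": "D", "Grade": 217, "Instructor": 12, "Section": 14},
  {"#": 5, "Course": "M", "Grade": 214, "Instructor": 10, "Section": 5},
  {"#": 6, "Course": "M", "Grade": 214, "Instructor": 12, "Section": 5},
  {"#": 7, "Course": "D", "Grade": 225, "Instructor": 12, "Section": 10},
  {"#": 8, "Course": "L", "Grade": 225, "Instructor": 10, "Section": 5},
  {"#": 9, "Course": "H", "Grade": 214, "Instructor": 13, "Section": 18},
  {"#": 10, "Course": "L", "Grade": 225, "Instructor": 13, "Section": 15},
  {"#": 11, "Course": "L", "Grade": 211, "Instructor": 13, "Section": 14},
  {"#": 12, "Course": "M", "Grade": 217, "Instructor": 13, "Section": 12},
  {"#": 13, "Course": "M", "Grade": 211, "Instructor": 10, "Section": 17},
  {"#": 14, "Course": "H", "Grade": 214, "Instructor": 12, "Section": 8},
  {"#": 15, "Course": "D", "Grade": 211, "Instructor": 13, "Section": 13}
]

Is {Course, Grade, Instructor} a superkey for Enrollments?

All 15 rows have distinct {Course, Grade, Instructor} values, so {Course, Grade, Instructor} → (all attributes) holds and {Course, Grade, Instructor} is a superkey.

Yes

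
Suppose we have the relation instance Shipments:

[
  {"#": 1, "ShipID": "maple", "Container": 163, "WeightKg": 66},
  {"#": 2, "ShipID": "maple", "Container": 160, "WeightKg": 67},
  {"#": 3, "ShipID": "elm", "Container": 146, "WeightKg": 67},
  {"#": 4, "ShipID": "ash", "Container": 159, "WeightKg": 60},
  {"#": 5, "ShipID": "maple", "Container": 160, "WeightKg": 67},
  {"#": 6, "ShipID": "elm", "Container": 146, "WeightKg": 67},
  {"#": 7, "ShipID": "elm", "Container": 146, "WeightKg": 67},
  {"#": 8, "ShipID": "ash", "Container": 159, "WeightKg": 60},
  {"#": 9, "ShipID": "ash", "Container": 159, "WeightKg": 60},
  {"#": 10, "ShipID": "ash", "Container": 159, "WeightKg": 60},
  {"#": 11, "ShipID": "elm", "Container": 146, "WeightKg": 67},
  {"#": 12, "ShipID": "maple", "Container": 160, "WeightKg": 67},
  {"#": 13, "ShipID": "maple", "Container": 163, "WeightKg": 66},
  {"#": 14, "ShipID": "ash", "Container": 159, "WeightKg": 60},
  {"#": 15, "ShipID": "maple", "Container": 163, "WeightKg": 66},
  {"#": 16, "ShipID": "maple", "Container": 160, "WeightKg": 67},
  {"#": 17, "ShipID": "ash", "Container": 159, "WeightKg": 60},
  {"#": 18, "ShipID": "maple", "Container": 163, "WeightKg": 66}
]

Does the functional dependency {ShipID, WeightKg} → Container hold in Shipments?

Yes

(ShipID=maple, WeightKg=66): rows 1, 13, 15, 18 → Container = 163, 163, 163, 163 ✓
(ShipID=maple, WeightKg=67): rows 2, 5, 12, 16 → Container = 160, 160, 160, 160 ✓
(ShipID=elm, WeightKg=67): rows 3, 6, 7, 11 → Container = 146, 146, 146, 146 ✓
(ShipID=ash, WeightKg=60): rows 4, 8, 9, 10, 14, 17 → Container = 159, 159, 159, 159, 159, 159 ✓
Every {ShipID, WeightKg} value is associated with a single Container value, so {ShipID, WeightKg} → Container holds.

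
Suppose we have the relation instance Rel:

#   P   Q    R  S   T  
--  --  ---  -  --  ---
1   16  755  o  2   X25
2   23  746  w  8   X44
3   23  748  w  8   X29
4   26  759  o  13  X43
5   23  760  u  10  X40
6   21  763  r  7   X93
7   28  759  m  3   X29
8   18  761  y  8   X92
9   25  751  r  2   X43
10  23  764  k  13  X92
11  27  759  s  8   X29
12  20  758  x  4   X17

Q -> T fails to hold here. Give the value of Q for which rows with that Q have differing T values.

Q=755: row 1 → T = X25 ✓
Q=746: row 2 → T = X44 ✓
Q=748: row 3 → T = X29 ✓
Q=759: rows 4, 7, 11 → T takes values {X43, X29} — violation
Q=760: row 5 → T = X40 ✓
Q=763: row 6 → T = X93 ✓
Q=761: row 8 → T = X92 ✓
Q=751: row 9 → T = X43 ✓
Q=764: row 10 → T = X92 ✓
Q=758: row 12 → T = X17 ✓
The only Q value with inconsistent T is Q=759.

759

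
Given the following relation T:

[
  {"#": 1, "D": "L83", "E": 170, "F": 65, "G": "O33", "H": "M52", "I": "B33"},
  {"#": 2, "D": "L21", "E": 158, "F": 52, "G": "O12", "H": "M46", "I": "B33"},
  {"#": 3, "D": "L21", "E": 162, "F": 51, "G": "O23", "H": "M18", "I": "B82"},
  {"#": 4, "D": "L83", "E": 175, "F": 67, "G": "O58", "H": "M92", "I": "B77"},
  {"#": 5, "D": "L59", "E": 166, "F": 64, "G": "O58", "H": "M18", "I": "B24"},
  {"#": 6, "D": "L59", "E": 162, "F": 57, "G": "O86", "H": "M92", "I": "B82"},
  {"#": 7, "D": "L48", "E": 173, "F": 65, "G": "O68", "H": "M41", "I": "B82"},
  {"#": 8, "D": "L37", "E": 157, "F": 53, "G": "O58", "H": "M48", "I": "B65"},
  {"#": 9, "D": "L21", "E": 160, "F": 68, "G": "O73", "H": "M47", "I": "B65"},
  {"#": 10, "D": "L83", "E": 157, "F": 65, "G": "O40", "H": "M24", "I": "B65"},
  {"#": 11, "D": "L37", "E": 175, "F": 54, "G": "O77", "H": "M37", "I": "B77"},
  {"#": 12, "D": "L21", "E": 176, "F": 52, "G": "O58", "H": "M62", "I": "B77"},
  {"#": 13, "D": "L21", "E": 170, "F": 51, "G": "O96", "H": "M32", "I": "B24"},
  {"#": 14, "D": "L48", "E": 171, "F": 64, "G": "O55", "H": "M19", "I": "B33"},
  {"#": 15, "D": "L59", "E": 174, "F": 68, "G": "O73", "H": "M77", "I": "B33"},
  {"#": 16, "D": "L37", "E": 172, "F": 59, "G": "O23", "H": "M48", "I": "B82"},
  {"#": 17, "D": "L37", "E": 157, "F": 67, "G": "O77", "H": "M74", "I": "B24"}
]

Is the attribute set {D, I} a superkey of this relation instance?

Yes

All 17 rows have distinct {D, I} values, so {D, I} → (all attributes) holds and {D, I} is a superkey.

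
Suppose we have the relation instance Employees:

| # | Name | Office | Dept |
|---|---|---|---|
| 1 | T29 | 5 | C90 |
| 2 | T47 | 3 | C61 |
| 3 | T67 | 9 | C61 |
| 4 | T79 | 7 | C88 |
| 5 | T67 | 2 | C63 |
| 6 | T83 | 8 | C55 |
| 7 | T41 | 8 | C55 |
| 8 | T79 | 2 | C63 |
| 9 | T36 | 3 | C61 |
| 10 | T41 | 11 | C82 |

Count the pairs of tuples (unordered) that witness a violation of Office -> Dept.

Office=3: all 2 rows agree on Dept — 0 pairs.
Office=2: all 2 rows agree on Dept — 0 pairs.
Office=8: all 2 rows agree on Dept — 0 pairs.

0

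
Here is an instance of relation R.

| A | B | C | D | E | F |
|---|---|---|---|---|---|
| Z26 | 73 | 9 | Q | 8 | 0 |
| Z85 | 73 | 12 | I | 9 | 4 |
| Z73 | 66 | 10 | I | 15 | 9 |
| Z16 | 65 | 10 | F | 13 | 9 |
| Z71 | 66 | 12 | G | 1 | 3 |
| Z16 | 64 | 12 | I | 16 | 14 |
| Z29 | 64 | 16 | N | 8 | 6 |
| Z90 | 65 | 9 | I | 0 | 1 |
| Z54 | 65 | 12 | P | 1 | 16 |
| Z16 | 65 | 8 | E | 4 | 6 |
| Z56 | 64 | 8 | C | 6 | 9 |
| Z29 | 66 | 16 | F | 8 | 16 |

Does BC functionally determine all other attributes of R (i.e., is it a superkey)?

All 12 rows have distinct BC values, so BC → (all attributes) holds and BC is a superkey.

Yes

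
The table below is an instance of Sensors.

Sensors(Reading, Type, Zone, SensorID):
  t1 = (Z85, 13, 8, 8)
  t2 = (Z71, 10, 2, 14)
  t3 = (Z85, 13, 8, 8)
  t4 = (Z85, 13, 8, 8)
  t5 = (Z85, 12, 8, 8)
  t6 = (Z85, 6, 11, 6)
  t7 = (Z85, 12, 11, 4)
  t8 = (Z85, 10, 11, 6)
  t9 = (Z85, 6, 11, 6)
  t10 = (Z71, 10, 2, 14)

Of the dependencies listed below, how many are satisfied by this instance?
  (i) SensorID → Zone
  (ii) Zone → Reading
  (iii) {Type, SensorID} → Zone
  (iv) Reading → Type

(i) SensorID → Zone: every LHS value maps to a single RHS value — holds.
(ii) Zone → Reading: every LHS value maps to a single RHS value — holds.
(iii) {Type, SensorID} → Zone: every LHS value maps to a single RHS value — holds.
(iv) Reading → Type: Reading=Z85: rows 1, 3, 4, 5, 6, 7, 8, 9 → Type takes values {13, 12, 6, 10} — violation — fails.
3 of the 4 dependencies hold.

3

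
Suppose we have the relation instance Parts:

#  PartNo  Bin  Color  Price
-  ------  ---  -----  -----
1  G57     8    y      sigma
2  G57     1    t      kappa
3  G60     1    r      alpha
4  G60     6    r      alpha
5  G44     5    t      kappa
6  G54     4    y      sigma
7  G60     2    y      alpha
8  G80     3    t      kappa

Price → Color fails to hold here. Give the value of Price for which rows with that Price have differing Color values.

alpha

Price=sigma: rows 1, 6 → Color = y, y ✓
Price=kappa: rows 2, 5, 8 → Color = t, t, t ✓
Price=alpha: rows 3, 4, 7 → Color takes values {r, y} — violation
The only Price value with inconsistent Color is Price=alpha.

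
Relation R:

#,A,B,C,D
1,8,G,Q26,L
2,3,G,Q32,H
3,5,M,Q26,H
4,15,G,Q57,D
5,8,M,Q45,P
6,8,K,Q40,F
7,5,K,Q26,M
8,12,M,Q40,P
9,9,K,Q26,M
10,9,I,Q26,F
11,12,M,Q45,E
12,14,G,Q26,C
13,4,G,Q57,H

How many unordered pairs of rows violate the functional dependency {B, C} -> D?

3

(B=G, C=Q26): violating pairs (1,12) — 1 pair.
(B=G, C=Q57): violating pairs (4,13) — 1 pair.
(B=M, C=Q45): violating pairs (5,11) — 1 pair.
(B=K, C=Q26): all 2 rows agree on D — 0 pairs.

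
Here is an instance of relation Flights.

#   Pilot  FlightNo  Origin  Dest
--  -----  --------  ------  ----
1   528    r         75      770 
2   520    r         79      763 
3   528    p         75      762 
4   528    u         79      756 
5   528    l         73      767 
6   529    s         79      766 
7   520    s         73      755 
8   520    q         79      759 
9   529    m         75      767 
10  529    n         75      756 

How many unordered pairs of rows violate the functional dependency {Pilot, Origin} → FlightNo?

(Pilot=528, Origin=75): violating pairs (1,3) — 1 pair.
(Pilot=520, Origin=79): violating pairs (2,8) — 1 pair.
(Pilot=529, Origin=75): violating pairs (9,10) — 1 pair.

3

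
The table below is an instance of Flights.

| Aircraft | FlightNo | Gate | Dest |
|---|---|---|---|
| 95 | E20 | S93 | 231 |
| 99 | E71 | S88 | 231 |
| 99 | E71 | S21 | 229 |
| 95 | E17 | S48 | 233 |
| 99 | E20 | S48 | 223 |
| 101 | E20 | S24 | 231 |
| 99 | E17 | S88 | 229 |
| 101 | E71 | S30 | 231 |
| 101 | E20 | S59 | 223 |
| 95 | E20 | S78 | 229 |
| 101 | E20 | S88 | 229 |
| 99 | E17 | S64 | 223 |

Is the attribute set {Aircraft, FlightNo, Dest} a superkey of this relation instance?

Yes

All 12 rows have distinct {Aircraft, FlightNo, Dest} values, so {Aircraft, FlightNo, Dest} → (all attributes) holds and {Aircraft, FlightNo, Dest} is a superkey.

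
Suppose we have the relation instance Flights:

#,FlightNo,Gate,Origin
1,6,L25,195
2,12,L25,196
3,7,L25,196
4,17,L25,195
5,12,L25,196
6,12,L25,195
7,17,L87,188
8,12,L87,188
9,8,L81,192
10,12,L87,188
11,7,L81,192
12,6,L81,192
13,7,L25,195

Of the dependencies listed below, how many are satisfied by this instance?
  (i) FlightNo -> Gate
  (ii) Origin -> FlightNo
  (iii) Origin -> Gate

(i) FlightNo -> Gate: FlightNo=6: rows 1, 12 → Gate takes values {L25, L81} — violation; FlightNo=12: rows 2, 5, 6, 8, 10 → Gate takes values {L25, L87} — violation; FlightNo=7: rows 3, 11, 13 → Gate takes values {L25, L81} — violation; FlightNo=17: rows 4, 7 → Gate takes values {L25, L87} — violation — fails.
(ii) Origin -> FlightNo: Origin=195: rows 1, 4, 6, 13 → FlightNo takes values {6, 17, 12, 7} — violation; Origin=196: rows 2, 3, 5 → FlightNo takes values {12, 7} — violation; Origin=188: rows 7, 8, 10 → FlightNo takes values {17, 12} — violation; Origin=192: rows 9, 11, 12 → FlightNo takes values {8, 7, 6} — violation — fails.
(iii) Origin -> Gate: every LHS value maps to a single RHS value — holds.
1 of the 3 dependencies holds.

1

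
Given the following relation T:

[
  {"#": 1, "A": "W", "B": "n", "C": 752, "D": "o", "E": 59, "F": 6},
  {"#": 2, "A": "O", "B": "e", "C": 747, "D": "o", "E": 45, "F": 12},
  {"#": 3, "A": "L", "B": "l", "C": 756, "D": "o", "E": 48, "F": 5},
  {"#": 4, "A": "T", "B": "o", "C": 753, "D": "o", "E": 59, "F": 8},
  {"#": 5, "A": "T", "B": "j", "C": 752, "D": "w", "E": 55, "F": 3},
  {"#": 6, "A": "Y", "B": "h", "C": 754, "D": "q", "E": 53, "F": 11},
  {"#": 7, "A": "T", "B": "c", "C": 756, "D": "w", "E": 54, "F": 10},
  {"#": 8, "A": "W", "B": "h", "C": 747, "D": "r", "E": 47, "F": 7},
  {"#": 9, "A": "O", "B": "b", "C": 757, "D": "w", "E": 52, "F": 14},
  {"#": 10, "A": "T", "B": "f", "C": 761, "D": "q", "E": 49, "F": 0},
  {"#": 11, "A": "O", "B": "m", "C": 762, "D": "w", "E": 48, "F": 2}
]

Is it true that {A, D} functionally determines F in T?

(A=W, D=o): row 1 → F = 6 ✓
(A=O, D=o): row 2 → F = 12 ✓
(A=L, D=o): row 3 → F = 5 ✓
(A=T, D=o): row 4 → F = 8 ✓
(A=T, D=w): rows 5, 7 → F takes values {3, 10} — violation
(A=Y, D=q): row 6 → F = 11 ✓
(A=W, D=r): row 8 → F = 7 ✓
(A=O, D=w): rows 9, 11 → F takes values {14, 2} — violation
(A=T, D=q): row 10 → F = 0 ✓
Two rows agree on {A, D} but differ on F, so {A, D} -> F does not hold.

No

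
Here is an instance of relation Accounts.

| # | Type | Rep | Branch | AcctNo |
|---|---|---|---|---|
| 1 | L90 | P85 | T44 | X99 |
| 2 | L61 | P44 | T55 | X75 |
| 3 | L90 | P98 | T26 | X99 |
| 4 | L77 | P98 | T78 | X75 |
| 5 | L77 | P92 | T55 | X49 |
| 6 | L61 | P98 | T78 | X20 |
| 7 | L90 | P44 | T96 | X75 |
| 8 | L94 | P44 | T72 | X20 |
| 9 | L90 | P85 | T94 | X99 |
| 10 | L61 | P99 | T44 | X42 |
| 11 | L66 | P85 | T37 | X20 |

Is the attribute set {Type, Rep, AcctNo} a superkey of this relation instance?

No

Rows 1 and 9 have the same {Type, Rep, AcctNo} value (Type=L90, Rep=P85, AcctNo=X99) but are distinct tuples, so {Type, Rep, AcctNo} does not determine every attribute — not a superkey.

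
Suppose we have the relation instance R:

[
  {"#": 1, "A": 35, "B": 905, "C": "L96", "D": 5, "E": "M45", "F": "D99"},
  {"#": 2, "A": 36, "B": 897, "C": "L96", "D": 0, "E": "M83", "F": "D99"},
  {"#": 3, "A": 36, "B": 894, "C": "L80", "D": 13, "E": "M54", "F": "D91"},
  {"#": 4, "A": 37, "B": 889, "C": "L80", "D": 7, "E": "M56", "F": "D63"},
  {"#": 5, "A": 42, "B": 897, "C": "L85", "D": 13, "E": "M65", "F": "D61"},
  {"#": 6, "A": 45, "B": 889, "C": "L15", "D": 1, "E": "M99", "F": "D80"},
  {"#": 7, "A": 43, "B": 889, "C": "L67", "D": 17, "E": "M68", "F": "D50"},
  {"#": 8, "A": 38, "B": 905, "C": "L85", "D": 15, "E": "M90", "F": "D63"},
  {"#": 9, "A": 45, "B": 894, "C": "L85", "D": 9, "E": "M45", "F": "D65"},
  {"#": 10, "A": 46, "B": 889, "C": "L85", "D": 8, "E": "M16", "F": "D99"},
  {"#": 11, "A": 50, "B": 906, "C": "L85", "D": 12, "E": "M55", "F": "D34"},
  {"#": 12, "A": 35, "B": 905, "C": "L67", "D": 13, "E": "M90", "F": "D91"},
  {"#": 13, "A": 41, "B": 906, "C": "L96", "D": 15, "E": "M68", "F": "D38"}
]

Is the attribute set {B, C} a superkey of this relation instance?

Yes

All 13 rows have distinct {B, C} values, so {B, C} → (all attributes) holds and {B, C} is a superkey.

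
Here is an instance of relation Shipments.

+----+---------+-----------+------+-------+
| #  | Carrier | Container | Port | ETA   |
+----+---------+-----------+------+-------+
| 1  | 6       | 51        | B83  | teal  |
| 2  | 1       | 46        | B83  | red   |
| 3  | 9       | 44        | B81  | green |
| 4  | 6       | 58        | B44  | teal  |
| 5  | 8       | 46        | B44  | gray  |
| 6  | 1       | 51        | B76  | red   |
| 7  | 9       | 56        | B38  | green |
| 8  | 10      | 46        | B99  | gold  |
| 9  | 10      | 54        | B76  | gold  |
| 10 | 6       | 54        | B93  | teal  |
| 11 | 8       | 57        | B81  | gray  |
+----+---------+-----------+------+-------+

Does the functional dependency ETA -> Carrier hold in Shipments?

ETA=teal: rows 1, 4, 10 → Carrier = 6, 6, 6 ✓
ETA=red: rows 2, 6 → Carrier = 1, 1 ✓
ETA=green: rows 3, 7 → Carrier = 9, 9 ✓
ETA=gray: rows 5, 11 → Carrier = 8, 8 ✓
ETA=gold: rows 8, 9 → Carrier = 10, 10 ✓
Every ETA value is associated with a single Carrier value, so ETA -> Carrier holds.

Yes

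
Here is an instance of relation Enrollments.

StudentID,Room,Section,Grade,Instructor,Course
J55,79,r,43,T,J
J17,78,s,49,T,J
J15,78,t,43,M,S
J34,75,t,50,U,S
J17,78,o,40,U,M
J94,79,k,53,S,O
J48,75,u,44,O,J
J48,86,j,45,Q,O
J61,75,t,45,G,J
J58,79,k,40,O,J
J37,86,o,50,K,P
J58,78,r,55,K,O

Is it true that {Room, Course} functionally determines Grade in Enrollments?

No

(Room=79, Course=J): 2 rows → Grade takes values {43, 40} — violation
(Room=78, Course=J): 1 row → Grade = 49 ✓
(Room=78, Course=S): 1 row → Grade = 43 ✓
(Room=75, Course=S): 1 row → Grade = 50 ✓
(Room=78, Course=M): 1 row → Grade = 40 ✓
(Room=79, Course=O): 1 row → Grade = 53 ✓
(Room=75, Course=J): 2 rows → Grade takes values {44, 45} — violation
(Room=86, Course=O): 1 row → Grade = 45 ✓
(Room=86, Course=P): 1 row → Grade = 50 ✓
(Room=78, Course=O): 1 row → Grade = 55 ✓
Two rows agree on {Room, Course} but differ on Grade, so {Room, Course} → Grade does not hold.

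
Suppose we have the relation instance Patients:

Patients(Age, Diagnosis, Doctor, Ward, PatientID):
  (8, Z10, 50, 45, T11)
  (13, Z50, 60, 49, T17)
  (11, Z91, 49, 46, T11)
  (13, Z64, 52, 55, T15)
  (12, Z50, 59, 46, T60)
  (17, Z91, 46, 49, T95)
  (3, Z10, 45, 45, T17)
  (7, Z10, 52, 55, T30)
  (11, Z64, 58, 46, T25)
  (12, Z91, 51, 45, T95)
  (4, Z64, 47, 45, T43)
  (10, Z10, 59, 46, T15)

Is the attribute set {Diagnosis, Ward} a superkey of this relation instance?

Two distinct rows share (Diagnosis=Z10, Ward=45), so {Diagnosis, Ward} does not determine every attribute — not a superkey.

No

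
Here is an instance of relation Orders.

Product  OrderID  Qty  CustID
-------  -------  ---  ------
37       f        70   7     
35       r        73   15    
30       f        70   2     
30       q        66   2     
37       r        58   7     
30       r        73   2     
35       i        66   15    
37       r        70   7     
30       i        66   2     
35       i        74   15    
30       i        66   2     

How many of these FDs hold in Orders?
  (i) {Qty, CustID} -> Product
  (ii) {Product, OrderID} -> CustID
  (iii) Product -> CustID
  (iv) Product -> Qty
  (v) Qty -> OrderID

3

(i) {Qty, CustID} -> Product: every LHS value maps to a single RHS value — holds.
(ii) {Product, OrderID} -> CustID: every LHS value maps to a single RHS value — holds.
(iii) Product -> CustID: every LHS value maps to a single RHS value — holds.
(iv) Product -> Qty: Product=37: 3 rows → Qty takes values {70, 58} — violation; Product=35: 3 rows → Qty takes values {73, 66, 74} — violation; Product=30: 5 rows → Qty takes values {70, 66, 73} — violation — fails.
(v) Qty -> OrderID: Qty=70: 3 rows → OrderID takes values {f, r} — violation; Qty=66: 4 rows → OrderID takes values {q, i} — violation — fails.
3 of the 5 dependencies hold.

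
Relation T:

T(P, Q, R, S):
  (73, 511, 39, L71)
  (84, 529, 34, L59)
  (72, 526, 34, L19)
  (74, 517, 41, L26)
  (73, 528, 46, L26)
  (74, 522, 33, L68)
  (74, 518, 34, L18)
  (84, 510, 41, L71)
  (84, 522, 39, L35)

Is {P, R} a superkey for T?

All 9 rows have distinct {P, R} values, so {P, R} → (all attributes) holds and {P, R} is a superkey.

Yes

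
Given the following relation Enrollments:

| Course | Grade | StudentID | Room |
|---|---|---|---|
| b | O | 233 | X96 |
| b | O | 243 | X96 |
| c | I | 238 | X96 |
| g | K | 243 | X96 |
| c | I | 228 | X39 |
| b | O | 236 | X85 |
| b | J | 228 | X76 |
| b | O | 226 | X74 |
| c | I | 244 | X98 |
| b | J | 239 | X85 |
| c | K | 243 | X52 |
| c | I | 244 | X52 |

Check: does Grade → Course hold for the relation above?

Grade=O: 4 rows → Course = b, b, b, b ✓
Grade=I: 4 rows → Course = c, c, c, c ✓
Grade=K: 2 rows → Course takes values {g, c} — violation
Grade=J: 2 rows → Course = b, b ✓
Two rows agree on Grade but differ on Course, so Grade → Course does not hold.

No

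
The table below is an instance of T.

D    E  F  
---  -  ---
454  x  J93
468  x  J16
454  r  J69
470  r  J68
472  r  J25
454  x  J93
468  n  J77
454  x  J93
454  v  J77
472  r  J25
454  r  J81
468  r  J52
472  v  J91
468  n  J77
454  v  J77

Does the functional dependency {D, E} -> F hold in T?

(D=454, E=x): 3 rows → F = J93, J93, J93 ✓
(D=468, E=x): 1 row → F = J16 ✓
(D=454, E=r): 2 rows → F takes values {J69, J81} — violation
(D=470, E=r): 1 row → F = J68 ✓
(D=472, E=r): 2 rows → F = J25, J25 ✓
(D=468, E=n): 2 rows → F = J77, J77 ✓
(D=454, E=v): 2 rows → F = J77, J77 ✓
(D=468, E=r): 1 row → F = J52 ✓
(D=472, E=v): 1 row → F = J91 ✓
Two rows agree on {D, E} but differ on F, so {D, E} -> F does not hold.

No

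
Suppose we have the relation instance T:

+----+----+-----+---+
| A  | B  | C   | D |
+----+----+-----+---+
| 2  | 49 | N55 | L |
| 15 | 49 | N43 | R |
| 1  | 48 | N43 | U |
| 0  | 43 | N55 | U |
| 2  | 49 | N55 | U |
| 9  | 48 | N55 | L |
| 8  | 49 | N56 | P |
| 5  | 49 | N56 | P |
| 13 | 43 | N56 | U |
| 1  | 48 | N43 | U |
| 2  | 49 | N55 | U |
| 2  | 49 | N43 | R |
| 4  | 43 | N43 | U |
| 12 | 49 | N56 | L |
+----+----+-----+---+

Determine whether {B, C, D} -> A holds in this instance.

No

(B=49, C=N55, D=L): 1 row → A = 2 ✓
(B=49, C=N43, D=R): 2 rows → A takes values {15, 2} — violation
(B=48, C=N43, D=U): 2 rows → A = 1, 1 ✓
(B=43, C=N55, D=U): 1 row → A = 0 ✓
(B=49, C=N55, D=U): 2 rows → A = 2, 2 ✓
(B=48, C=N55, D=L): 1 row → A = 9 ✓
(B=49, C=N56, D=P): 2 rows → A takes values {8, 5} — violation
(B=43, C=N56, D=U): 1 row → A = 13 ✓
(B=43, C=N43, D=U): 1 row → A = 4 ✓
(B=49, C=N56, D=L): 1 row → A = 12 ✓
Two rows agree on {B, C, D} but differ on A, so {B, C, D} -> A does not hold.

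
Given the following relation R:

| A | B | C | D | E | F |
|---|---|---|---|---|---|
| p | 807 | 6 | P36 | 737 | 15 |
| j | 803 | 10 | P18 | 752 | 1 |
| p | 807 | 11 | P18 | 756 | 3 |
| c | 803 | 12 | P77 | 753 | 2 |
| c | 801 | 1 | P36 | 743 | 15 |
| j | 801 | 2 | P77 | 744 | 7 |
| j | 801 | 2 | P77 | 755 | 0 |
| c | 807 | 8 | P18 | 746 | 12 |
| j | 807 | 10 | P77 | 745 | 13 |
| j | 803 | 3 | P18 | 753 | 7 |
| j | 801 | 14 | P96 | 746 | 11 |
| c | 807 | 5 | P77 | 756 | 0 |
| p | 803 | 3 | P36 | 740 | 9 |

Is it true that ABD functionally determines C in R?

(A=p, B=807, D=P36): 1 row → C = 6 ✓
(A=j, B=803, D=P18): 2 rows → C takes values {10, 3} — violation
(A=p, B=807, D=P18): 1 row → C = 11 ✓
(A=c, B=803, D=P77): 1 row → C = 12 ✓
(A=c, B=801, D=P36): 1 row → C = 1 ✓
(A=j, B=801, D=P77): 2 rows → C = 2, 2 ✓
(A=c, B=807, D=P18): 1 row → C = 8 ✓
(A=j, B=807, D=P77): 1 row → C = 10 ✓
(A=j, B=801, D=P96): 1 row → C = 14 ✓
(A=c, B=807, D=P77): 1 row → C = 5 ✓
(A=p, B=803, D=P36): 1 row → C = 3 ✓
Two rows agree on ABD but differ on C, so ABD → C does not hold.

No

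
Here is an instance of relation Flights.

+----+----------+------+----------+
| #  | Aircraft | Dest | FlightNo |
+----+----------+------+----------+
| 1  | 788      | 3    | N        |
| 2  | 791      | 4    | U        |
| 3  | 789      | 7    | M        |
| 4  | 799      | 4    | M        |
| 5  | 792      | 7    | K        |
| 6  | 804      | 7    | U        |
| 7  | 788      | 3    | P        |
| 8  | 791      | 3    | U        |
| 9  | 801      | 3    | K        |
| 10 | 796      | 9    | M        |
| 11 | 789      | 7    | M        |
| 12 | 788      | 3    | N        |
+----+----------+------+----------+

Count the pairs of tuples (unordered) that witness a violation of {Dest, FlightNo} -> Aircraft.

0

(Dest=3, FlightNo=N): all 2 rows agree on Aircraft — 0 pairs.
(Dest=7, FlightNo=M): all 2 rows agree on Aircraft — 0 pairs.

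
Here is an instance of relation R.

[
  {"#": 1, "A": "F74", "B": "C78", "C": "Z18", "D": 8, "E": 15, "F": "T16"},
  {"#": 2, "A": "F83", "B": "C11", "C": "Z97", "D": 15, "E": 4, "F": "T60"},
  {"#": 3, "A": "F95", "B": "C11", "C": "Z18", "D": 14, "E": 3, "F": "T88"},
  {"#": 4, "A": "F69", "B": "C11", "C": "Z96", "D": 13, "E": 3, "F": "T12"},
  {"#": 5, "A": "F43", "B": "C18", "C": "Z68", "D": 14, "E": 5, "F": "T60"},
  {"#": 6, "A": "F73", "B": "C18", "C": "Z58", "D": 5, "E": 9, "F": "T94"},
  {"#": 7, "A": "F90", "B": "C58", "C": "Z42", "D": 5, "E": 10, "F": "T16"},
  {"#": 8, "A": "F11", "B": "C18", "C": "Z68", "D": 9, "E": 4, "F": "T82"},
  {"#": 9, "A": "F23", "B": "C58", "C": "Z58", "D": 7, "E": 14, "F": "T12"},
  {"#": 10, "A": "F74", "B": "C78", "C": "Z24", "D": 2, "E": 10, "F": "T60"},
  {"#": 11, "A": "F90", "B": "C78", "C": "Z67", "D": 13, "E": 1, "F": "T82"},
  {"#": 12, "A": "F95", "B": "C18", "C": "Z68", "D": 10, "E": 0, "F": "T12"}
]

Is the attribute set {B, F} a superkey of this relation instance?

All 12 rows have distinct {B, F} values, so {B, F} → (all attributes) holds and {B, F} is a superkey.

Yes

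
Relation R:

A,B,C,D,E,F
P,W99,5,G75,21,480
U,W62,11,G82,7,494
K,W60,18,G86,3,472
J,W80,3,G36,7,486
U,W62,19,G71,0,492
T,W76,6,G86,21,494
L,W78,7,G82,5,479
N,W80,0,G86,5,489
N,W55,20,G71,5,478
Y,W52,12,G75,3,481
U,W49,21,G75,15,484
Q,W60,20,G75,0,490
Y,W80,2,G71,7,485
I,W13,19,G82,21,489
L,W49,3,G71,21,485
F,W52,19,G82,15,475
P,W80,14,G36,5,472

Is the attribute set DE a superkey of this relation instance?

Yes

All 17 rows have distinct DE values, so DE → (all attributes) holds and DE is a superkey.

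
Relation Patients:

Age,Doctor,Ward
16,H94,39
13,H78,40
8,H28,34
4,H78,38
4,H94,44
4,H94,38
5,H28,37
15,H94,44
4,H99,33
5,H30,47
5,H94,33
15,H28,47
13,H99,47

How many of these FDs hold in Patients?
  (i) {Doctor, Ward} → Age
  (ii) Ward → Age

0

(i) {Doctor, Ward} → Age: (Doctor=H94, Ward=44): 2 rows → Age takes values {4, 15} — violation — fails.
(ii) Ward → Age: Ward=44: 2 rows → Age takes values {4, 15} — violation; Ward=33: 2 rows → Age takes values {4, 5} — violation; Ward=47: 3 rows → Age takes values {5, 15, 13} — violation — fails.
None of the 2 dependencies hold.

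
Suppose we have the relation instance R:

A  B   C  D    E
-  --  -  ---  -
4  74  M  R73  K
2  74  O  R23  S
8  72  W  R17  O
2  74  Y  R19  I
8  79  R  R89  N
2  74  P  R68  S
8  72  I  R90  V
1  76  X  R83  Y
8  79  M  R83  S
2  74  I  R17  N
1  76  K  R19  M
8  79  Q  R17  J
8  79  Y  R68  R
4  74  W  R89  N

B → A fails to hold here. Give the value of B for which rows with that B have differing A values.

74

B=74: 6 rows → A takes values {4, 2} — violation
B=72: 2 rows → A = 8, 8 ✓
B=79: 4 rows → A = 8, 8, 8, 8 ✓
B=76: 2 rows → A = 1, 1 ✓
The only B value with inconsistent A is B=74.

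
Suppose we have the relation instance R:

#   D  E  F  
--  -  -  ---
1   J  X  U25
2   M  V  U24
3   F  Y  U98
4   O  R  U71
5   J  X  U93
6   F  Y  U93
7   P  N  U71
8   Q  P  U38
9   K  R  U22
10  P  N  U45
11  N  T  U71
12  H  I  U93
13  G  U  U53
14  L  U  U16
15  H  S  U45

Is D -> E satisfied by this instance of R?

No

D=J: rows 1, 5 → E = X, X ✓
D=M: row 2 → E = V ✓
D=F: rows 3, 6 → E = Y, Y ✓
D=O: row 4 → E = R ✓
D=P: rows 7, 10 → E = N, N ✓
D=Q: row 8 → E = P ✓
D=K: row 9 → E = R ✓
D=N: row 11 → E = T ✓
D=H: rows 12, 15 → E takes values {I, S} — violation
D=G: row 13 → E = U ✓
D=L: row 14 → E = U ✓
Two rows agree on D but differ on E, so D -> E does not hold.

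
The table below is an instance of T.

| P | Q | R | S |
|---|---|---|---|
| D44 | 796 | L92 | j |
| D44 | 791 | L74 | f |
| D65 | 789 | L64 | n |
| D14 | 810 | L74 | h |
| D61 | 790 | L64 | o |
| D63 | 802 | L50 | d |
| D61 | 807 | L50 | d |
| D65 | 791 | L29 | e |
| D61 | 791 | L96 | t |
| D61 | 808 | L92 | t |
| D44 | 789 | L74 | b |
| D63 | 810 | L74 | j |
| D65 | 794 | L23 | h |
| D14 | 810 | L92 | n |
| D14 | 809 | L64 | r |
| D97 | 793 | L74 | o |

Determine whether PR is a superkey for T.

Two distinct rows share (P=D44, R=L74), so PR does not determine every attribute — not a superkey.

No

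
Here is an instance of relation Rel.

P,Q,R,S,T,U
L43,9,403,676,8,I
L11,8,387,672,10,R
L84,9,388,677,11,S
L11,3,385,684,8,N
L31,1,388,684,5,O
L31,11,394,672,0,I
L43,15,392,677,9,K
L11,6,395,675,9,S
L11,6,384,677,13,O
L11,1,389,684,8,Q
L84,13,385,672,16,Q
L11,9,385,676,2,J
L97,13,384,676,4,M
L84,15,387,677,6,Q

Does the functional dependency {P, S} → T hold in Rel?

No

(P=L43, S=676): 1 row → T = 8 ✓
(P=L11, S=672): 1 row → T = 10 ✓
(P=L84, S=677): 2 rows → T takes values {11, 6} — violation
(P=L11, S=684): 2 rows → T = 8, 8 ✓
(P=L31, S=684): 1 row → T = 5 ✓
(P=L31, S=672): 1 row → T = 0 ✓
(P=L43, S=677): 1 row → T = 9 ✓
(P=L11, S=675): 1 row → T = 9 ✓
(P=L11, S=677): 1 row → T = 13 ✓
(P=L84, S=672): 1 row → T = 16 ✓
(P=L11, S=676): 1 row → T = 2 ✓
(P=L97, S=676): 1 row → T = 4 ✓
Two rows agree on {P, S} but differ on T, so {P, S} → T does not hold.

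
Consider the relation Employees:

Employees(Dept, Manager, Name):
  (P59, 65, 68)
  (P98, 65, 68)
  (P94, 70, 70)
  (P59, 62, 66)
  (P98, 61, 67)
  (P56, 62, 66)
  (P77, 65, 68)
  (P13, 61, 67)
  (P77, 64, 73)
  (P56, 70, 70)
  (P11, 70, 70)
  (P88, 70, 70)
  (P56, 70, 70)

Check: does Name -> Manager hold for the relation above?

Yes

Name=68: 3 rows → Manager = 65, 65, 65 ✓
Name=70: 5 rows → Manager = 70, 70, 70, 70, 70 ✓
Name=66: 2 rows → Manager = 62, 62 ✓
Name=67: 2 rows → Manager = 61, 61 ✓
Name=73: 1 row → Manager = 64 ✓
Every Name value is associated with a single Manager value, so Name -> Manager holds.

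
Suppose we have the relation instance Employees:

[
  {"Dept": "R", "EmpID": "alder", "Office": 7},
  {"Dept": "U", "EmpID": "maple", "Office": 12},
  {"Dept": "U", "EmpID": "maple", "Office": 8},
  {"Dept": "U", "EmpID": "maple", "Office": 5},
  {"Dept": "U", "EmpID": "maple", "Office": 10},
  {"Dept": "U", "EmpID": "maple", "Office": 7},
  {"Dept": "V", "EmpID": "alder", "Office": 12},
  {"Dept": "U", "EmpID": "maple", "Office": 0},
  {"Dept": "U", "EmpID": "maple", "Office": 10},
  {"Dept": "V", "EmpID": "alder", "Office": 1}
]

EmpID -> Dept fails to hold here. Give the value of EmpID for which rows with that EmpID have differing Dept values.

EmpID=alder: 3 rows → Dept takes values {R, V} — violation
EmpID=maple: 7 rows → Dept = U, U, U, U, U, U, U ✓
The only EmpID value with inconsistent Dept is EmpID=alder.

alder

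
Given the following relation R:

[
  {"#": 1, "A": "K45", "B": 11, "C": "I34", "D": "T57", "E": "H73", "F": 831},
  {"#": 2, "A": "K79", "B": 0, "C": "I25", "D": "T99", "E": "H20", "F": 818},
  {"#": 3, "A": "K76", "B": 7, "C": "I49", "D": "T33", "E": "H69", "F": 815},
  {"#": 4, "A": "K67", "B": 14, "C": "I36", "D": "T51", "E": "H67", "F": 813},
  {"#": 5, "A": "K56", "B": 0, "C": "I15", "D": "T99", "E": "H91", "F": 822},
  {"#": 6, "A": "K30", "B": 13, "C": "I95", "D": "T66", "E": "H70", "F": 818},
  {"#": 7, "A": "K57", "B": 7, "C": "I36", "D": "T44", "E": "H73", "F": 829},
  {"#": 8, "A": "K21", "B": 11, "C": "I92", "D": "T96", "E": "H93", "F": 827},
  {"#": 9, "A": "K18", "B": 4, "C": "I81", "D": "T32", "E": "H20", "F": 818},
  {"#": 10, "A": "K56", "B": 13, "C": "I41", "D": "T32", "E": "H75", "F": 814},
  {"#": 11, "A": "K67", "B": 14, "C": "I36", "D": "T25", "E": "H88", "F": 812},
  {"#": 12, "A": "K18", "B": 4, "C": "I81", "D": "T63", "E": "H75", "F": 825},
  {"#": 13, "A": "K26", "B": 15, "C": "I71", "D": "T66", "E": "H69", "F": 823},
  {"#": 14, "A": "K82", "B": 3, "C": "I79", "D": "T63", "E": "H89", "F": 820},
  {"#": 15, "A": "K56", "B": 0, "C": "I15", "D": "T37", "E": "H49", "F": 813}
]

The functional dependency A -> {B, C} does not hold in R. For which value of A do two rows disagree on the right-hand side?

A=K45: row 1 → {B,C} = (11, I34) ✓
A=K79: row 2 → {B,C} = (0, I25) ✓
A=K76: row 3 → {B,C} = (7, I49) ✓
A=K67: rows 4, 11 → {B,C} = (14, I36), (14, I36) ✓
A=K56: rows 5, 10, 15 → {B,C} takes values {(0, I15), (13, I41)} — violation
A=K30: row 6 → {B,C} = (13, I95) ✓
A=K57: row 7 → {B,C} = (7, I36) ✓
A=K21: row 8 → {B,C} = (11, I92) ✓
A=K18: rows 9, 12 → {B,C} = (4, I81), (4, I81) ✓
A=K26: row 13 → {B,C} = (15, I71) ✓
A=K82: row 14 → {B,C} = (3, I79) ✓
The only A value with inconsistent RHS is A=K56.

K56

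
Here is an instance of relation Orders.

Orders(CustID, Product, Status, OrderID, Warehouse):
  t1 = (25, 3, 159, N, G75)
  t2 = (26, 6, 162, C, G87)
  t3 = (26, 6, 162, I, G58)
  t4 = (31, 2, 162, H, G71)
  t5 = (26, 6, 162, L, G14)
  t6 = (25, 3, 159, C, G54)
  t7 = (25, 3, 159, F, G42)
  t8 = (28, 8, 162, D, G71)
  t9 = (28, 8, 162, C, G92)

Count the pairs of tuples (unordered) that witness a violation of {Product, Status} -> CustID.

(Product=3, Status=159): all 3 rows agree on CustID — 0 pairs.
(Product=6, Status=162): all 3 rows agree on CustID — 0 pairs.
(Product=8, Status=162): all 2 rows agree on CustID — 0 pairs.

0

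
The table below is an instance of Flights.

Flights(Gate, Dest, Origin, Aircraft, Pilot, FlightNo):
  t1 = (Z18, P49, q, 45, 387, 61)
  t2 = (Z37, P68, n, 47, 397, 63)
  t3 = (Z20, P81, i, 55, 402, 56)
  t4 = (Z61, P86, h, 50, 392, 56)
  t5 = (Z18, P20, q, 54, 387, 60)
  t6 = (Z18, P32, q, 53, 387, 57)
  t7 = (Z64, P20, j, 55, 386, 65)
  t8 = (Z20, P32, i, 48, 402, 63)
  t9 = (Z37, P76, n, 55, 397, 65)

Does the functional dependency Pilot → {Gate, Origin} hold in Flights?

Yes

Pilot=387: rows 1, 5, 6 → {Gate,Origin} = (Z18, q), (Z18, q), (Z18, q) ✓
Pilot=397: rows 2, 9 → {Gate,Origin} = (Z37, n), (Z37, n) ✓
Pilot=402: rows 3, 8 → {Gate,Origin} = (Z20, i), (Z20, i) ✓
Pilot=392: row 4 → {Gate,Origin} = (Z61, h) ✓
Pilot=386: row 7 → {Gate,Origin} = (Z64, j) ✓
Every Pilot value is associated with a single {Gate, Origin} value, so Pilot → {Gate, Origin} holds.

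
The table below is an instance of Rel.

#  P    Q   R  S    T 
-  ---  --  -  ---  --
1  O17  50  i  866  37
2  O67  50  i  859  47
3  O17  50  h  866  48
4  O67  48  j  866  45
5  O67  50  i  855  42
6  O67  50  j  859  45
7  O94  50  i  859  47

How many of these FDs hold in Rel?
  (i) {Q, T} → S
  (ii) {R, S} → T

2

(i) {Q, T} → S: every LHS value maps to a single RHS value — holds.
(ii) {R, S} → T: every LHS value maps to a single RHS value — holds.
2 of the 2 dependencies hold.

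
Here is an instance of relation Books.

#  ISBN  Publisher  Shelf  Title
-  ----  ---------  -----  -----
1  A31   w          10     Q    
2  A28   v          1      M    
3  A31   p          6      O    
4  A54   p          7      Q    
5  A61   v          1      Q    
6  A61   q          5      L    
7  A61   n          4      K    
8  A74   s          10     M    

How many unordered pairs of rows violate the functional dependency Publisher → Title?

Publisher=v: violating pairs (2,5) — 1 pair.
Publisher=p: violating pairs (3,4) — 1 pair.

2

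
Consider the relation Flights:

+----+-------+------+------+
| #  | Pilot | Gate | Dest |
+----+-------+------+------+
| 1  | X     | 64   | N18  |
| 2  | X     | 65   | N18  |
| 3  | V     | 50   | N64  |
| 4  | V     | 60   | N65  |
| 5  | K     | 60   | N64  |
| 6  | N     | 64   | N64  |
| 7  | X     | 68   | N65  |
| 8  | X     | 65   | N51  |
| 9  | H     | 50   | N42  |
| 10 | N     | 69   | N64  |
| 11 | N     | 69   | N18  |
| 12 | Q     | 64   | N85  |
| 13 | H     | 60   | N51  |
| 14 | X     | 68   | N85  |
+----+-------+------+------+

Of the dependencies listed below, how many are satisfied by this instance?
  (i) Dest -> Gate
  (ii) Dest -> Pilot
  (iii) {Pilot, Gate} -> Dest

(i) Dest -> Gate: Dest=N18: rows 1, 2, 11 → Gate takes values {64, 65, 69} — violation; Dest=N64: rows 3, 5, 6, 10 → Gate takes values {50, 60, 64, 69} — violation; Dest=N65: rows 4, 7 → Gate takes values {60, 68} — violation; Dest=N51: rows 8, 13 → Gate takes values {65, 60} — violation; Dest=N85: rows 12, 14 → Gate takes values {64, 68} — violation — fails.
(ii) Dest -> Pilot: Dest=N18: rows 1, 2, 11 → Pilot takes values {X, N} — violation; Dest=N64: rows 3, 5, 6, 10 → Pilot takes values {V, K, N} — violation; Dest=N65: rows 4, 7 → Pilot takes values {V, X} — violation; Dest=N51: rows 8, 13 → Pilot takes values {X, H} — violation; Dest=N85: rows 12, 14 → Pilot takes values {Q, X} — violation — fails.
(iii) {Pilot, Gate} -> Dest: (Pilot=X, Gate=65): rows 2, 8 → Dest takes values {N18, N51} — violation; (Pilot=X, Gate=68): rows 7, 14 → Dest takes values {N65, N85} — violation; (Pilot=N, Gate=69): rows 10, 11 → Dest takes values {N64, N18} — violation — fails.
None of the 3 dependencies hold.

0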